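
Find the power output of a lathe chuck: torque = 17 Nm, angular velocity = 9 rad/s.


Given: tau = 17 Nm, omega = 9 rad/s
Using P = tau * omega
P = 17 * 9
P = 153 W

153 W


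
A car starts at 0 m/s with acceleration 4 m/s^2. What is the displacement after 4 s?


Given: v0 = 0 m/s, a = 4 m/s^2, t = 4 s
Using s = v0*t + (1/2)*a*t^2
s = 0*4 + (1/2)*4*4^2
s = 0 + (1/2)*64
s = 0 + 32
s = 32

32 m


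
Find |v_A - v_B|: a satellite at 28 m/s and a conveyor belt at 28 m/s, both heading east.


Given: v_A = 28 m/s east, v_B = 28 m/s east
Both move in the same direction; relative speed = |v_A - v_B|
|28 - 28| = |0|
= 0 m/s

0 m/s


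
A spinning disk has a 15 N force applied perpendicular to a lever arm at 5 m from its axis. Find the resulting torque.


Given: F = 15 N, r = 5 m, angle = 90 deg (perpendicular)
Using tau = F * r * sin(90)
sin(90) = 1
tau = 15 * 5 * 1
tau = 75 Nm

75 Nm


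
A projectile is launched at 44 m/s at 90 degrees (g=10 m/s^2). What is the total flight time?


Given: v0 = 44 m/s, theta = 90 deg, g = 10 m/s^2
sin(90) = 1
Using T = 2*v0*sin(theta) / g
T = 2*44*1 / 10
T = 88 / 10
T = 44/5 s

44/5 s


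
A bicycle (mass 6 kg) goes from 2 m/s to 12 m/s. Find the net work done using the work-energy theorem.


Given: m = 6 kg, v0 = 2 m/s, v = 12 m/s
Using W = (1/2)*m*(v^2 - v0^2)
v^2 = 12^2 = 144
v0^2 = 2^2 = 4
v^2 - v0^2 = 144 - 4 = 140
W = (1/2)*6*140 = 420 J

420 J


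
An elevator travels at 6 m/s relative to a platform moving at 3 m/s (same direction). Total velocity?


Given: object velocity = 6 m/s, platform velocity = 3 m/s (same direction)
Using classical velocity addition: v_total = v_object + v_platform
v_total = 6 + 3
v_total = 9 m/s

9 m/s


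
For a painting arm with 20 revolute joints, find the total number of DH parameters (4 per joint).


Given: 20 joints, 4 DH parameters per joint (d, theta, a, alpha)
Total DH parameters = number_of_joints * 4
Total = 20 * 4
Total = 80

80


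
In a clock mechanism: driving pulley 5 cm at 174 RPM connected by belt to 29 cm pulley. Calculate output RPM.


Given: D1 = 5 cm, w1 = 174 RPM, D2 = 29 cm
Using D1*w1 = D2*w2
w2 = D1*w1 / D2
w2 = 5*174 / 29
w2 = 870 / 29
w2 = 30 RPM

30 RPM


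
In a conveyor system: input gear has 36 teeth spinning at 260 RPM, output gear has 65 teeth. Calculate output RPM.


Given: N1 = 36 teeth, w1 = 260 RPM, N2 = 65 teeth
Using N1*w1 = N2*w2
w2 = N1*w1 / N2
w2 = 36*260 / 65
w2 = 9360 / 65
w2 = 144 RPM

144 RPM


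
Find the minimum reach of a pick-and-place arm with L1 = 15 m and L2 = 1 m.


Given: L1 = 15 m, L2 = 1 m
For a 2-link planar arm, min reach = |L1 - L2| (second link folded back)
Min reach = |15 - 1|
Min reach = 14 m

14 m


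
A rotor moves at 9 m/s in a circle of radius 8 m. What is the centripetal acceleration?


Given: v = 9 m/s, r = 8 m
Using a_c = v^2 / r
a_c = 9^2 / 8
a_c = 81 / 8
a_c = 81/8 m/s^2

81/8 m/s^2


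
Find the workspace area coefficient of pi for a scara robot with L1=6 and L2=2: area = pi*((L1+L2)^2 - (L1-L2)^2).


Given: L1 = 6, L2 = 2
(L1+L2)^2 = (8)^2 = 64
(L1-L2)^2 = (4)^2 = 16
Difference = 64 - 16 = 48
This equals 4*L1*L2 = 4*6*2 = 48
Workspace area = 48*pi

48


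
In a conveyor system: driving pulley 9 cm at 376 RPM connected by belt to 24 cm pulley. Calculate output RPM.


Given: D1 = 9 cm, w1 = 376 RPM, D2 = 24 cm
Using D1*w1 = D2*w2
w2 = D1*w1 / D2
w2 = 9*376 / 24
w2 = 3384 / 24
w2 = 141 RPM

141 RPM


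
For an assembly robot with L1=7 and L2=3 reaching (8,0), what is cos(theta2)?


Given: L1 = 7, L2 = 3, target (x, y) = (8, 0)
Using cos(theta2) = (x^2 + y^2 - L1^2 - L2^2) / (2*L1*L2)
x^2 + y^2 = 8^2 + 0 = 64
L1^2 + L2^2 = 49 + 9 = 58
Numerator = 64 - 58 = 6
Denominator = 2*7*3 = 42
cos(theta2) = 6/42 = 1/7

1/7


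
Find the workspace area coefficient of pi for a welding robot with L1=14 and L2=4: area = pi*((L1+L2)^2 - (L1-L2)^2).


Given: L1 = 14, L2 = 4
(L1+L2)^2 = (18)^2 = 324
(L1-L2)^2 = (10)^2 = 100
Difference = 324 - 100 = 224
This equals 4*L1*L2 = 4*14*4 = 224
Workspace area = 224*pi

224


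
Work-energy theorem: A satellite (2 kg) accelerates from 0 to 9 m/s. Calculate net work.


Given: m = 2 kg, v0 = 0 m/s, v = 9 m/s
Using W = (1/2)*m*(v^2 - v0^2)
v^2 = 9^2 = 81
v0^2 = 0^2 = 0
v^2 - v0^2 = 81 - 0 = 81
W = (1/2)*2*81 = 81 J

81 J


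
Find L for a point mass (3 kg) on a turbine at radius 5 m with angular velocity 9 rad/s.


Given: m = 3 kg, r = 5 m, omega = 9 rad/s
For a point mass: I = m*r^2
I = 3*5^2 = 3*25 = 75
L = I*omega = 75*9
L = 675 kg*m^2/s

675 kg*m^2/s


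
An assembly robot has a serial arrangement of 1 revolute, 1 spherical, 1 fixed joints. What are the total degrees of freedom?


Given: serial robot with 1 revolute, 1 spherical, 1 fixed joints
DOF contribution per joint type: revolute=1, prismatic=1, spherical=3, fixed=0
DOF = 1*1 + 1*3 + 1*0
DOF = 4

4


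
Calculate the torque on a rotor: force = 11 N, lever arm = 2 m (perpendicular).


Given: F = 11 N, r = 2 m, angle = 90 deg (perpendicular)
Using tau = F * r * sin(90)
sin(90) = 1
tau = 11 * 2 * 1
tau = 22 Nm

22 Nm


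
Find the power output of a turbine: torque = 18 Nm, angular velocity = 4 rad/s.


Given: tau = 18 Nm, omega = 4 rad/s
Using P = tau * omega
P = 18 * 4
P = 72 W

72 W


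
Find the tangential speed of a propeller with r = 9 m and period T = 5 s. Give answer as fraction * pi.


Given: radius r = 9 m, period T = 5 s
Using v = 2*pi*r / T
v = 2*pi*9 / 5
v = 18*pi / 5
v = 18/5*pi m/s

18/5*pi m/s


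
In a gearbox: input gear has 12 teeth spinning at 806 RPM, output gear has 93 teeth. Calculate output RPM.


Given: N1 = 12 teeth, w1 = 806 RPM, N2 = 93 teeth
Using N1*w1 = N2*w2
w2 = N1*w1 / N2
w2 = 12*806 / 93
w2 = 9672 / 93
w2 = 104 RPM

104 RPM


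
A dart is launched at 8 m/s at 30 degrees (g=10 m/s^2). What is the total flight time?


Given: v0 = 8 m/s, theta = 30 deg, g = 10 m/s^2
sin(30) = 1/2
Using T = 2*v0*sin(theta) / g
T = 2*8*1/2 / 10
T = 8 / 10
T = 4/5 s

4/5 s


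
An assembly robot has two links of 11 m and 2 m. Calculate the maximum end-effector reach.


Given: L1 = 11 m, L2 = 2 m
For a 2-link planar arm, max reach = L1 + L2 (fully extended)
Max reach = 11 + 2
Max reach = 13 m

13 m


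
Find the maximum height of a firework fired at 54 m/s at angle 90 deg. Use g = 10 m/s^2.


Given: v0 = 54 m/s, theta = 90 deg, g = 10 m/s^2
sin^2(90) = 1
Using H = v0^2 * sin^2(theta) / (2*g)
H = 54^2 * 1 / (2*10)
H = 2916 * 1 / 20
H = 2916 / 20
H = 729/5 m

729/5 m


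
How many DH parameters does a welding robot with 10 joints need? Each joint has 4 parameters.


Given: 10 joints, 4 DH parameters per joint (d, theta, a, alpha)
Total DH parameters = number_of_joints * 4
Total = 10 * 4
Total = 40

40


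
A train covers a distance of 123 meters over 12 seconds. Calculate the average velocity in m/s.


Given: distance d = 123 m, time t = 12 s
Using v = d / t
v = 123 / 12
v = 41/4 m/s

41/4 m/s


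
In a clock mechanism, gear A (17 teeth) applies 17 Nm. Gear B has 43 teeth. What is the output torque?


Given: N1 = 17, N2 = 43, T1 = 17 Nm
Using T2/T1 = N2/N1
T2 = T1 * N2 / N1
T2 = 17 * 43 / 17
T2 = 731 / 17
T2 = 43 Nm

43 Nm


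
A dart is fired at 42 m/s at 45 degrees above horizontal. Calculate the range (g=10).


Given: v0 = 42 m/s, theta = 45 deg, g = 10 m/s^2
sin(2*45) = sin(90) = 1
Using R = v0^2 * sin(2*theta) / g
R = 42^2 * 1 / 10
R = 1764 / 10
R = 882/5 m

882/5 m


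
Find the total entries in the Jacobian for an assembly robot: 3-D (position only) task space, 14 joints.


Given: task space dimension = 3, joints = 14
Jacobian is a 3 x 14 matrix
Total entries = rows * columns
Total = 3 * 14
Total = 42

42


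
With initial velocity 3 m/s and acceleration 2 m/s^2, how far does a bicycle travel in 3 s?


Given: v0 = 3 m/s, a = 2 m/s^2, t = 3 s
Using s = v0*t + (1/2)*a*t^2
s = 3*3 + (1/2)*2*3^2
s = 9 + (1/2)*18
s = 9 + 9
s = 18

18 m


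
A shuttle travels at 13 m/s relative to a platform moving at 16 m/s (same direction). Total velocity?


Given: object velocity = 13 m/s, platform velocity = 16 m/s (same direction)
Using classical velocity addition: v_total = v_object + v_platform
v_total = 13 + 16
v_total = 29 m/s

29 m/s


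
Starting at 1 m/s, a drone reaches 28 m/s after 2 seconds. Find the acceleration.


Given: initial velocity v0 = 1 m/s, final velocity v = 28 m/s, time t = 2 s
Using a = (v - v0) / t
a = (28 - 1) / 2
a = 27 / 2
a = 27/2 m/s^2

27/2 m/s^2


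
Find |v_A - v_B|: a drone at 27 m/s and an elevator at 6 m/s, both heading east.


Given: v_A = 27 m/s east, v_B = 6 m/s east
Both move in the same direction; relative speed = |v_A - v_B|
|27 - 6| = |21|
= 21 m/s

21 m/s


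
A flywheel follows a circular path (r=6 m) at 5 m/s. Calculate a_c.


Given: v = 5 m/s, r = 6 m
Using a_c = v^2 / r
a_c = 5^2 / 6
a_c = 25 / 6
a_c = 25/6 m/s^2

25/6 m/s^2


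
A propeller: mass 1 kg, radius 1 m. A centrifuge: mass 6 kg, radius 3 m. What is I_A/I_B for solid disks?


Given: M1=1 kg, R1=1 m, M2=6 kg, R2=3 m
For a disk: I = (1/2)*M*R^2, so I_A/I_B = (M1*R1^2)/(M2*R2^2)
M1*R1^2 = 1*1 = 1
M2*R2^2 = 6*9 = 54
I_A/I_B = 1/54 = 1/54

1/54


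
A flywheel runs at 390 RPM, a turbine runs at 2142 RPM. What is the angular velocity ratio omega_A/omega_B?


Given: RPM_A = 390, RPM_B = 2142
omega = 2*pi*RPM/60, so omega_A/omega_B = RPM_A / RPM_B
omega_A/omega_B = 390 / 2142
omega_A/omega_B = 65/357

65/357


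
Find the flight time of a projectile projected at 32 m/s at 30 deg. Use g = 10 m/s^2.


Given: v0 = 32 m/s, theta = 30 deg, g = 10 m/s^2
sin(30) = 1/2
Using T = 2*v0*sin(theta) / g
T = 2*32*1/2 / 10
T = 32 / 10
T = 16/5 s

16/5 s


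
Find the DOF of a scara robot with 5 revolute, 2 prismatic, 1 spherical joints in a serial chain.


Given: serial robot with 5 revolute, 2 prismatic, 1 spherical joints
DOF contribution per joint type: revolute=1, prismatic=1, spherical=3, fixed=0
DOF = 5*1 + 2*1 + 1*3
DOF = 10

10


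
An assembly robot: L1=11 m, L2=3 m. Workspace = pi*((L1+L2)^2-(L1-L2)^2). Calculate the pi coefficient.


Given: L1 = 11, L2 = 3
(L1+L2)^2 = (14)^2 = 196
(L1-L2)^2 = (8)^2 = 64
Difference = 196 - 64 = 132
This equals 4*L1*L2 = 4*11*3 = 132
Workspace area = 132*pi

132


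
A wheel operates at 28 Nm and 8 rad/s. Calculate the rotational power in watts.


Given: tau = 28 Nm, omega = 8 rad/s
Using P = tau * omega
P = 28 * 8
P = 224 W

224 W


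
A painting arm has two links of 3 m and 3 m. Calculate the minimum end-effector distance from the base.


Given: L1 = 3 m, L2 = 3 m
For a 2-link planar arm, min reach = |L1 - L2| (second link folded back)
Min reach = |3 - 3|
Min reach = 0 m

0 m


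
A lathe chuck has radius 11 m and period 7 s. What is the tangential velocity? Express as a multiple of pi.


Given: radius r = 11 m, period T = 7 s
Using v = 2*pi*r / T
v = 2*pi*11 / 7
v = 22*pi / 7
v = 22/7*pi m/s

22/7*pi m/s


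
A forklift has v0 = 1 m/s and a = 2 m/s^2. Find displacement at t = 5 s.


Given: v0 = 1 m/s, a = 2 m/s^2, t = 5 s
Using s = v0*t + (1/2)*a*t^2
s = 1*5 + (1/2)*2*5^2
s = 5 + (1/2)*50
s = 5 + 25
s = 30

30 m


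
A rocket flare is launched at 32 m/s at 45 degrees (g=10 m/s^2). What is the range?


Given: v0 = 32 m/s, theta = 45 deg, g = 10 m/s^2
sin(2*45) = sin(90) = 1
Using R = v0^2 * sin(2*theta) / g
R = 32^2 * 1 / 10
R = 1024 / 10
R = 512/5 m

512/5 m


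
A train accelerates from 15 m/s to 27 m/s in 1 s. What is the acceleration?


Given: initial velocity v0 = 15 m/s, final velocity v = 27 m/s, time t = 1 s
Using a = (v - v0) / t
a = (27 - 15) / 1
a = 12 / 1
a = 12 m/s^2

12 m/s^2


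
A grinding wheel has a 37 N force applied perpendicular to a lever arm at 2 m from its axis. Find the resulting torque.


Given: F = 37 N, r = 2 m, angle = 90 deg (perpendicular)
Using tau = F * r * sin(90)
sin(90) = 1
tau = 37 * 2 * 1
tau = 74 Nm

74 Nm


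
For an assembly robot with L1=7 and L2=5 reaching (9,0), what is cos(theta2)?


Given: L1 = 7, L2 = 5, target (x, y) = (9, 0)
Using cos(theta2) = (x^2 + y^2 - L1^2 - L2^2) / (2*L1*L2)
x^2 + y^2 = 9^2 + 0 = 81
L1^2 + L2^2 = 49 + 25 = 74
Numerator = 81 - 74 = 7
Denominator = 2*7*5 = 70
cos(theta2) = 7/70 = 1/10

1/10


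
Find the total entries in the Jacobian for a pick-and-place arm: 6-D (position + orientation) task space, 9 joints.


Given: task space dimension = 6, joints = 9
Jacobian is a 6 x 9 matrix
Total entries = rows * columns
Total = 6 * 9
Total = 54

54


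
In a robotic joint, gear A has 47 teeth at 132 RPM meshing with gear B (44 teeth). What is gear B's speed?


Given: N1 = 47 teeth, w1 = 132 RPM, N2 = 44 teeth
Using N1*w1 = N2*w2
w2 = N1*w1 / N2
w2 = 47*132 / 44
w2 = 6204 / 44
w2 = 141 RPM

141 RPM


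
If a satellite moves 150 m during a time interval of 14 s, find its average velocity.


Given: distance d = 150 m, time t = 14 s
Using v = d / t
v = 150 / 14
v = 75/7 m/s

75/7 m/s


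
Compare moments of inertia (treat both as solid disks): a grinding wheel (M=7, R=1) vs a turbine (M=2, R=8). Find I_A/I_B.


Given: M1=7 kg, R1=1 m, M2=2 kg, R2=8 m
For a disk: I = (1/2)*M*R^2, so I_A/I_B = (M1*R1^2)/(M2*R2^2)
M1*R1^2 = 7*1 = 7
M2*R2^2 = 2*64 = 128
I_A/I_B = 7/128 = 7/128

7/128


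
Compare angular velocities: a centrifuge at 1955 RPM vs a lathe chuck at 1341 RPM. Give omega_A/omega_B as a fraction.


Given: RPM_A = 1955, RPM_B = 1341
omega = 2*pi*RPM/60, so omega_A/omega_B = RPM_A / RPM_B
omega_A/omega_B = 1955 / 1341
omega_A/omega_B = 1955/1341

1955/1341


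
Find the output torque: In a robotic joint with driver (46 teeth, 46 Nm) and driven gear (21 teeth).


Given: N1 = 46, N2 = 21, T1 = 46 Nm
Using T2/T1 = N2/N1
T2 = T1 * N2 / N1
T2 = 46 * 21 / 46
T2 = 966 / 46
T2 = 21 Nm

21 Nm


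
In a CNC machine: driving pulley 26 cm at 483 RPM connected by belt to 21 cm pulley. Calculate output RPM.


Given: D1 = 26 cm, w1 = 483 RPM, D2 = 21 cm
Using D1*w1 = D2*w2
w2 = D1*w1 / D2
w2 = 26*483 / 21
w2 = 12558 / 21
w2 = 598 RPM

598 RPM


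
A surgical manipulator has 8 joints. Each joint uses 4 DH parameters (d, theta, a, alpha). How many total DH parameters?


Given: 8 joints, 4 DH parameters per joint (d, theta, a, alpha)
Total DH parameters = number_of_joints * 4
Total = 8 * 4
Total = 32

32


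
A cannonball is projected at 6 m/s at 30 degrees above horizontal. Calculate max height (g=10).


Given: v0 = 6 m/s, theta = 30 deg, g = 10 m/s^2
sin^2(30) = 1/4
Using H = v0^2 * sin^2(theta) / (2*g)
H = 6^2 * 1/4 / (2*10)
H = 36 * 1/4 / 20
H = 9 / 20
H = 9/20 m

9/20 m


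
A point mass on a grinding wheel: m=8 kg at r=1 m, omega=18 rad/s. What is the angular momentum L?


Given: m = 8 kg, r = 1 m, omega = 18 rad/s
For a point mass: I = m*r^2
I = 8*1^2 = 8*1 = 8
L = I*omega = 8*18
L = 144 kg*m^2/s

144 kg*m^2/s


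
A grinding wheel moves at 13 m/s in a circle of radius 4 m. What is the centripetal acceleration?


Given: v = 13 m/s, r = 4 m
Using a_c = v^2 / r
a_c = 13^2 / 4
a_c = 169 / 4
a_c = 169/4 m/s^2

169/4 m/s^2


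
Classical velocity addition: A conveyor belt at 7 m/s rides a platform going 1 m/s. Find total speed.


Given: object velocity = 7 m/s, platform velocity = 1 m/s (same direction)
Using classical velocity addition: v_total = v_object + v_platform
v_total = 7 + 1
v_total = 8 m/s

8 m/s


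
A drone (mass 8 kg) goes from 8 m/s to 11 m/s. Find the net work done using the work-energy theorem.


Given: m = 8 kg, v0 = 8 m/s, v = 11 m/s
Using W = (1/2)*m*(v^2 - v0^2)
v^2 = 11^2 = 121
v0^2 = 8^2 = 64
v^2 - v0^2 = 121 - 64 = 57
W = (1/2)*8*57 = 228 J

228 J


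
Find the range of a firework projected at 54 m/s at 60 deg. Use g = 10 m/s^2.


Given: v0 = 54 m/s, theta = 60 deg, g = 10 m/s^2
sin(2*60) = sin(120) = sqrt(3)/2
Using R = v0^2 * sin(2*theta) / g
R = 54^2 * (sqrt(3)/2) / 10
R = 2916 * sqrt(3) / 20
R = 729/5*sqrt(3) m

729/5*sqrt(3) m


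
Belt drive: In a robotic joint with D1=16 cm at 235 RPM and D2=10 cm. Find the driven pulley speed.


Given: D1 = 16 cm, w1 = 235 RPM, D2 = 10 cm
Using D1*w1 = D2*w2
w2 = D1*w1 / D2
w2 = 16*235 / 10
w2 = 3760 / 10
w2 = 376 RPM

376 RPM


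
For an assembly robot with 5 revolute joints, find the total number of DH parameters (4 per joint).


Given: 5 joints, 4 DH parameters per joint (d, theta, a, alpha)
Total DH parameters = number_of_joints * 4
Total = 5 * 4
Total = 20

20


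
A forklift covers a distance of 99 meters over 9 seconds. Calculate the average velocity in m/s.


Given: distance d = 99 m, time t = 9 s
Using v = d / t
v = 99 / 9
v = 11 m/s

11 m/s


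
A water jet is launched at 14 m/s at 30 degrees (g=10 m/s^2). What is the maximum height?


Given: v0 = 14 m/s, theta = 30 deg, g = 10 m/s^2
sin^2(30) = 1/4
Using H = v0^2 * sin^2(theta) / (2*g)
H = 14^2 * 1/4 / (2*10)
H = 196 * 1/4 / 20
H = 49 / 20
H = 49/20 m

49/20 m


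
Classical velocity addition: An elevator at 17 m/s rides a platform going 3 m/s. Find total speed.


Given: object velocity = 17 m/s, platform velocity = 3 m/s (same direction)
Using classical velocity addition: v_total = v_object + v_platform
v_total = 17 + 3
v_total = 20 m/s

20 m/s


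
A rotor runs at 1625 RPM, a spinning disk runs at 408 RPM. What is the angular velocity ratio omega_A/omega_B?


Given: RPM_A = 1625, RPM_B = 408
omega = 2*pi*RPM/60, so omega_A/omega_B = RPM_A / RPM_B
omega_A/omega_B = 1625 / 408
omega_A/omega_B = 1625/408

1625/408


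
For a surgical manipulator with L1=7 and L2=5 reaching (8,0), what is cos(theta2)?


Given: L1 = 7, L2 = 5, target (x, y) = (8, 0)
Using cos(theta2) = (x^2 + y^2 - L1^2 - L2^2) / (2*L1*L2)
x^2 + y^2 = 8^2 + 0 = 64
L1^2 + L2^2 = 49 + 25 = 74
Numerator = 64 - 74 = -10
Denominator = 2*7*5 = 70
cos(theta2) = -10/70 = -1/7

-1/7


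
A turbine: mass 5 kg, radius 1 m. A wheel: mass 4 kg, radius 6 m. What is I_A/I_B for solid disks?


Given: M1=5 kg, R1=1 m, M2=4 kg, R2=6 m
For a disk: I = (1/2)*M*R^2, so I_A/I_B = (M1*R1^2)/(M2*R2^2)
M1*R1^2 = 5*1 = 5
M2*R2^2 = 4*36 = 144
I_A/I_B = 5/144 = 5/144

5/144


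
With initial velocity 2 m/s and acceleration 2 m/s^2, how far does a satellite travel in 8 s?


Given: v0 = 2 m/s, a = 2 m/s^2, t = 8 s
Using s = v0*t + (1/2)*a*t^2
s = 2*8 + (1/2)*2*8^2
s = 16 + (1/2)*128
s = 16 + 64
s = 80

80 m


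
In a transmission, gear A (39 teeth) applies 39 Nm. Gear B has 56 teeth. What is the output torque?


Given: N1 = 39, N2 = 56, T1 = 39 Nm
Using T2/T1 = N2/N1
T2 = T1 * N2 / N1
T2 = 39 * 56 / 39
T2 = 2184 / 39
T2 = 56 Nm

56 Nm


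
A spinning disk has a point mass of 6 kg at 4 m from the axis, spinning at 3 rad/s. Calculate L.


Given: m = 6 kg, r = 4 m, omega = 3 rad/s
For a point mass: I = m*r^2
I = 6*4^2 = 6*16 = 96
L = I*omega = 96*3
L = 288 kg*m^2/s

288 kg*m^2/s


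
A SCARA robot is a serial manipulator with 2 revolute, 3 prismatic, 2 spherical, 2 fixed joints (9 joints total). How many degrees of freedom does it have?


Given: serial robot with 2 revolute, 3 prismatic, 2 spherical, 2 fixed joints
DOF contribution per joint type: revolute=1, prismatic=1, spherical=3, fixed=0
DOF = 2*1 + 3*1 + 2*3 + 2*0
DOF = 11

11


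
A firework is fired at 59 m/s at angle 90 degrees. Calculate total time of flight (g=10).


Given: v0 = 59 m/s, theta = 90 deg, g = 10 m/s^2
sin(90) = 1
Using T = 2*v0*sin(theta) / g
T = 2*59*1 / 10
T = 118 / 10
T = 59/5 s

59/5 s


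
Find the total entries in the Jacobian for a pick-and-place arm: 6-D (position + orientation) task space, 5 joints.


Given: task space dimension = 6, joints = 5
Jacobian is a 6 x 5 matrix
Total entries = rows * columns
Total = 6 * 5
Total = 30

30


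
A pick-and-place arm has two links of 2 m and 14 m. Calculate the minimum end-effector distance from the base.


Given: L1 = 2 m, L2 = 14 m
For a 2-link planar arm, min reach = |L1 - L2| (second link folded back)
Min reach = |2 - 14|
Min reach = 12 m

12 m


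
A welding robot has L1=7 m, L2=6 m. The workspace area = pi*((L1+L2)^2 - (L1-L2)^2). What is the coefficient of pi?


Given: L1 = 7, L2 = 6
(L1+L2)^2 = (13)^2 = 169
(L1-L2)^2 = (1)^2 = 1
Difference = 169 - 1 = 168
This equals 4*L1*L2 = 4*7*6 = 168
Workspace area = 168*pi

168


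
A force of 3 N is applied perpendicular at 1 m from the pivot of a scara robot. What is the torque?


Given: F = 3 N, r = 1 m, angle = 90 deg (perpendicular)
Using tau = F * r * sin(90)
sin(90) = 1
tau = 3 * 1 * 1
tau = 3 Nm

3 Nm


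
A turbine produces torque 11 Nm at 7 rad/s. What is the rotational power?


Given: tau = 11 Nm, omega = 7 rad/s
Using P = tau * omega
P = 11 * 7
P = 77 W

77 W


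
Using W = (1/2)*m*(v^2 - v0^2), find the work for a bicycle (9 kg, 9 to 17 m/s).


Given: m = 9 kg, v0 = 9 m/s, v = 17 m/s
Using W = (1/2)*m*(v^2 - v0^2)
v^2 = 17^2 = 289
v0^2 = 9^2 = 81
v^2 - v0^2 = 289 - 81 = 208
W = (1/2)*9*208 = 936 J

936 J


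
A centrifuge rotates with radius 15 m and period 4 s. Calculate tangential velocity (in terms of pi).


Given: radius r = 15 m, period T = 4 s
Using v = 2*pi*r / T
v = 2*pi*15 / 4
v = 30*pi / 4
v = 15/2*pi m/s

15/2*pi m/s


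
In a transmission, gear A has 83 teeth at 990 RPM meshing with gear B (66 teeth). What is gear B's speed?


Given: N1 = 83 teeth, w1 = 990 RPM, N2 = 66 teeth
Using N1*w1 = N2*w2
w2 = N1*w1 / N2
w2 = 83*990 / 66
w2 = 82170 / 66
w2 = 1245 RPM

1245 RPM


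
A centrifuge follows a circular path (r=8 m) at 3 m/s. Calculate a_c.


Given: v = 3 m/s, r = 8 m
Using a_c = v^2 / r
a_c = 3^2 / 8
a_c = 9 / 8
a_c = 9/8 m/s^2

9/8 m/s^2


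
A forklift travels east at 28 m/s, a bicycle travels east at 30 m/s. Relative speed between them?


Given: v_A = 28 m/s east, v_B = 30 m/s east
Both move in the same direction; relative speed = |v_A - v_B|
|28 - 30| = |-2|
= 2 m/s

2 m/s


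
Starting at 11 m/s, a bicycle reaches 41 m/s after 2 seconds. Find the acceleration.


Given: initial velocity v0 = 11 m/s, final velocity v = 41 m/s, time t = 2 s
Using a = (v - v0) / t
a = (41 - 11) / 2
a = 30 / 2
a = 15 m/s^2

15 m/s^2


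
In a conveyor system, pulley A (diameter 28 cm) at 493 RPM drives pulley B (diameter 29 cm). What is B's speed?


Given: D1 = 28 cm, w1 = 493 RPM, D2 = 29 cm
Using D1*w1 = D2*w2
w2 = D1*w1 / D2
w2 = 28*493 / 29
w2 = 13804 / 29
w2 = 476 RPM

476 RPM


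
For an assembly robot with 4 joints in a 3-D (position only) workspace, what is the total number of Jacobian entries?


Given: task space dimension = 3, joints = 4
Jacobian is a 3 x 4 matrix
Total entries = rows * columns
Total = 3 * 4
Total = 12

12


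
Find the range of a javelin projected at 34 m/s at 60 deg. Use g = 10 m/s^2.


Given: v0 = 34 m/s, theta = 60 deg, g = 10 m/s^2
sin(2*60) = sin(120) = sqrt(3)/2
Using R = v0^2 * sin(2*theta) / g
R = 34^2 * (sqrt(3)/2) / 10
R = 1156 * sqrt(3) / 20
R = 289/5*sqrt(3) m

289/5*sqrt(3) m


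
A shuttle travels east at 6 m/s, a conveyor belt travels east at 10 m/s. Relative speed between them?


Given: v_A = 6 m/s east, v_B = 10 m/s east
Both move in the same direction; relative speed = |v_A - v_B|
|6 - 10| = |-4|
= 4 m/s

4 m/s


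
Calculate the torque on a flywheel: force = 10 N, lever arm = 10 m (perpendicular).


Given: F = 10 N, r = 10 m, angle = 90 deg (perpendicular)
Using tau = F * r * sin(90)
sin(90) = 1
tau = 10 * 10 * 1
tau = 100 Nm

100 Nm


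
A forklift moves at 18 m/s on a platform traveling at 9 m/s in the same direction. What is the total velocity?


Given: object velocity = 18 m/s, platform velocity = 9 m/s (same direction)
Using classical velocity addition: v_total = v_object + v_platform
v_total = 18 + 9
v_total = 27 m/s

27 m/s


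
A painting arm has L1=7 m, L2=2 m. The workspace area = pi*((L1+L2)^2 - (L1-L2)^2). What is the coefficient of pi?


Given: L1 = 7, L2 = 2
(L1+L2)^2 = (9)^2 = 81
(L1-L2)^2 = (5)^2 = 25
Difference = 81 - 25 = 56
This equals 4*L1*L2 = 4*7*2 = 56
Workspace area = 56*pi

56


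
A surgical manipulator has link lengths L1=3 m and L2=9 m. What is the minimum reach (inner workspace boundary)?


Given: L1 = 3 m, L2 = 9 m
For a 2-link planar arm, min reach = |L1 - L2| (second link folded back)
Min reach = |3 - 9|
Min reach = 6 m

6 m


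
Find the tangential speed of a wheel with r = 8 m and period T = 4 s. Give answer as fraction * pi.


Given: radius r = 8 m, period T = 4 s
Using v = 2*pi*r / T
v = 2*pi*8 / 4
v = 16*pi / 4
v = 4*pi m/s

4*pi m/s


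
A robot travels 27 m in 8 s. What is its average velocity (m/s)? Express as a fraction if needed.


Given: distance d = 27 m, time t = 8 s
Using v = d / t
v = 27 / 8
v = 27/8 m/s

27/8 m/s


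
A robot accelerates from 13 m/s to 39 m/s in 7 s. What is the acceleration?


Given: initial velocity v0 = 13 m/s, final velocity v = 39 m/s, time t = 7 s
Using a = (v - v0) / t
a = (39 - 13) / 7
a = 26 / 7
a = 26/7 m/s^2

26/7 m/s^2


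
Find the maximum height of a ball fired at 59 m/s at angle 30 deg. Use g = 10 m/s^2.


Given: v0 = 59 m/s, theta = 30 deg, g = 10 m/s^2
sin^2(30) = 1/4
Using H = v0^2 * sin^2(theta) / (2*g)
H = 59^2 * 1/4 / (2*10)
H = 3481 * 1/4 / 20
H = 3481/4 / 20
H = 3481/80 m

3481/80 m


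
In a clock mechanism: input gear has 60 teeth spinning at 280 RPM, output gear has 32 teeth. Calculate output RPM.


Given: N1 = 60 teeth, w1 = 280 RPM, N2 = 32 teeth
Using N1*w1 = N2*w2
w2 = N1*w1 / N2
w2 = 60*280 / 32
w2 = 16800 / 32
w2 = 525 RPM

525 RPM


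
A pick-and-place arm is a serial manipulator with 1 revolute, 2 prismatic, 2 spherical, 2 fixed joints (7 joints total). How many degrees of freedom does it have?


Given: serial robot with 1 revolute, 2 prismatic, 2 spherical, 2 fixed joints
DOF contribution per joint type: revolute=1, prismatic=1, spherical=3, fixed=0
DOF = 1*1 + 2*1 + 2*3 + 2*0
DOF = 9

9


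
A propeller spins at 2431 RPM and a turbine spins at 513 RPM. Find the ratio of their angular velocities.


Given: RPM_A = 2431, RPM_B = 513
omega = 2*pi*RPM/60, so omega_A/omega_B = RPM_A / RPM_B
omega_A/omega_B = 2431 / 513
omega_A/omega_B = 2431/513

2431/513


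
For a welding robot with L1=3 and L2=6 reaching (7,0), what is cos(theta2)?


Given: L1 = 3, L2 = 6, target (x, y) = (7, 0)
Using cos(theta2) = (x^2 + y^2 - L1^2 - L2^2) / (2*L1*L2)
x^2 + y^2 = 7^2 + 0 = 49
L1^2 + L2^2 = 9 + 36 = 45
Numerator = 49 - 45 = 4
Denominator = 2*3*6 = 36
cos(theta2) = 4/36 = 1/9

1/9


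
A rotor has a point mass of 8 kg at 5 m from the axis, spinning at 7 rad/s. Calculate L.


Given: m = 8 kg, r = 5 m, omega = 7 rad/s
For a point mass: I = m*r^2
I = 8*5^2 = 8*25 = 200
L = I*omega = 200*7
L = 1400 kg*m^2/s

1400 kg*m^2/s


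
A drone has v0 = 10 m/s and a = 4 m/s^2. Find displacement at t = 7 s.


Given: v0 = 10 m/s, a = 4 m/s^2, t = 7 s
Using s = v0*t + (1/2)*a*t^2
s = 10*7 + (1/2)*4*7^2
s = 70 + (1/2)*196
s = 70 + 98
s = 168

168 m


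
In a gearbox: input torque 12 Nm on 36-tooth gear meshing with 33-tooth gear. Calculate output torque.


Given: N1 = 36, N2 = 33, T1 = 12 Nm
Using T2/T1 = N2/N1
T2 = T1 * N2 / N1
T2 = 12 * 33 / 36
T2 = 396 / 36
T2 = 11 Nm

11 Nm


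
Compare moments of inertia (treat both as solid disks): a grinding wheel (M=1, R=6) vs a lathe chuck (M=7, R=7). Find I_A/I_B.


Given: M1=1 kg, R1=6 m, M2=7 kg, R2=7 m
For a disk: I = (1/2)*M*R^2, so I_A/I_B = (M1*R1^2)/(M2*R2^2)
M1*R1^2 = 1*36 = 36
M2*R2^2 = 7*49 = 343
I_A/I_B = 36/343 = 36/343

36/343


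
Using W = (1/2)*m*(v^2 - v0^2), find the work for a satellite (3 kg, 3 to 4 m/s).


Given: m = 3 kg, v0 = 3 m/s, v = 4 m/s
Using W = (1/2)*m*(v^2 - v0^2)
v^2 = 4^2 = 16
v0^2 = 3^2 = 9
v^2 - v0^2 = 16 - 9 = 7
W = (1/2)*3*7 = 21/2 J

21/2 J


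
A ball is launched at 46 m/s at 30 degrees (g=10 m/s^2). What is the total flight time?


Given: v0 = 46 m/s, theta = 30 deg, g = 10 m/s^2
sin(30) = 1/2
Using T = 2*v0*sin(theta) / g
T = 2*46*1/2 / 10
T = 46 / 10
T = 23/5 s

23/5 s


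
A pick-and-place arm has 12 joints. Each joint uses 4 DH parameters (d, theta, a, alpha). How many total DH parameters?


Given: 12 joints, 4 DH parameters per joint (d, theta, a, alpha)
Total DH parameters = number_of_joints * 4
Total = 12 * 4
Total = 48

48


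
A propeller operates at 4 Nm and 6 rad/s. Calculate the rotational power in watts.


Given: tau = 4 Nm, omega = 6 rad/s
Using P = tau * omega
P = 4 * 6
P = 24 W

24 W


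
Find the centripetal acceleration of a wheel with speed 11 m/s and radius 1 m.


Given: v = 11 m/s, r = 1 m
Using a_c = v^2 / r
a_c = 11^2 / 1
a_c = 121 / 1
a_c = 121 m/s^2

121 m/s^2


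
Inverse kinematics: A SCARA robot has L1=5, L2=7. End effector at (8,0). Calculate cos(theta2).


Given: L1 = 5, L2 = 7, target (x, y) = (8, 0)
Using cos(theta2) = (x^2 + y^2 - L1^2 - L2^2) / (2*L1*L2)
x^2 + y^2 = 8^2 + 0 = 64
L1^2 + L2^2 = 25 + 49 = 74
Numerator = 64 - 74 = -10
Denominator = 2*5*7 = 70
cos(theta2) = -10/70 = -1/7

-1/7


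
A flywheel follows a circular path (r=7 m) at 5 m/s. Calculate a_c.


Given: v = 5 m/s, r = 7 m
Using a_c = v^2 / r
a_c = 5^2 / 7
a_c = 25 / 7
a_c = 25/7 m/s^2

25/7 m/s^2


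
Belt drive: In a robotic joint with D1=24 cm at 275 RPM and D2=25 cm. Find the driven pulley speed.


Given: D1 = 24 cm, w1 = 275 RPM, D2 = 25 cm
Using D1*w1 = D2*w2
w2 = D1*w1 / D2
w2 = 24*275 / 25
w2 = 6600 / 25
w2 = 264 RPM

264 RPM


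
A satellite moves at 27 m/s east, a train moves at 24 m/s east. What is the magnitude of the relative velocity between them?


Given: v_A = 27 m/s east, v_B = 24 m/s east
Both move in the same direction; relative speed = |v_A - v_B|
|27 - 24| = |3|
= 3 m/s

3 m/s


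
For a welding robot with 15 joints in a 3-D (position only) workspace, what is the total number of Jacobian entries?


Given: task space dimension = 3, joints = 15
Jacobian is a 3 x 15 matrix
Total entries = rows * columns
Total = 3 * 15
Total = 45

45


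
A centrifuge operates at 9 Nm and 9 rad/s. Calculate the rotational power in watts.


Given: tau = 9 Nm, omega = 9 rad/s
Using P = tau * omega
P = 9 * 9
P = 81 W

81 W


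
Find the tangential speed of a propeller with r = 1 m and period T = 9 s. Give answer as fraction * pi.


Given: radius r = 1 m, period T = 9 s
Using v = 2*pi*r / T
v = 2*pi*1 / 9
v = 2*pi / 9
v = 2/9*pi m/s

2/9*pi m/s


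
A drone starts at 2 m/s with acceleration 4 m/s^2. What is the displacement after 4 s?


Given: v0 = 2 m/s, a = 4 m/s^2, t = 4 s
Using s = v0*t + (1/2)*a*t^2
s = 2*4 + (1/2)*4*4^2
s = 8 + (1/2)*64
s = 8 + 32
s = 40

40 m


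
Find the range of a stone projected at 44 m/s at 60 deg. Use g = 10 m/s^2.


Given: v0 = 44 m/s, theta = 60 deg, g = 10 m/s^2
sin(2*60) = sin(120) = sqrt(3)/2
Using R = v0^2 * sin(2*theta) / g
R = 44^2 * (sqrt(3)/2) / 10
R = 1936 * sqrt(3) / 20
R = 484/5*sqrt(3) m

484/5*sqrt(3) m


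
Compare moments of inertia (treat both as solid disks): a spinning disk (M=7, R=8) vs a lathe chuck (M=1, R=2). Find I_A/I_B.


Given: M1=7 kg, R1=8 m, M2=1 kg, R2=2 m
For a disk: I = (1/2)*M*R^2, so I_A/I_B = (M1*R1^2)/(M2*R2^2)
M1*R1^2 = 7*64 = 448
M2*R2^2 = 1*4 = 4
I_A/I_B = 448/4 = 112

112


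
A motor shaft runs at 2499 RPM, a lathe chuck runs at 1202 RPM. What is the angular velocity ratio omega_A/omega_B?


Given: RPM_A = 2499, RPM_B = 1202
omega = 2*pi*RPM/60, so omega_A/omega_B = RPM_A / RPM_B
omega_A/omega_B = 2499 / 1202
omega_A/omega_B = 2499/1202

2499/1202


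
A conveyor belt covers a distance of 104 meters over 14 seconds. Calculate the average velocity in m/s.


Given: distance d = 104 m, time t = 14 s
Using v = d / t
v = 104 / 14
v = 52/7 m/s

52/7 m/s


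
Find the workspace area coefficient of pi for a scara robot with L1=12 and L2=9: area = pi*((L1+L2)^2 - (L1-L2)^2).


Given: L1 = 12, L2 = 9
(L1+L2)^2 = (21)^2 = 441
(L1-L2)^2 = (3)^2 = 9
Difference = 441 - 9 = 432
This equals 4*L1*L2 = 4*12*9 = 432
Workspace area = 432*pi

432


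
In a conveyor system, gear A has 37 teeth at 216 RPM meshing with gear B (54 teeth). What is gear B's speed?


Given: N1 = 37 teeth, w1 = 216 RPM, N2 = 54 teeth
Using N1*w1 = N2*w2
w2 = N1*w1 / N2
w2 = 37*216 / 54
w2 = 7992 / 54
w2 = 148 RPM

148 RPM


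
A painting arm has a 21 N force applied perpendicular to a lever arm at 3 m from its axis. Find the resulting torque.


Given: F = 21 N, r = 3 m, angle = 90 deg (perpendicular)
Using tau = F * r * sin(90)
sin(90) = 1
tau = 21 * 3 * 1
tau = 63 Nm

63 Nm


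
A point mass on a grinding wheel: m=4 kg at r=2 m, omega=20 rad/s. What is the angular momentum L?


Given: m = 4 kg, r = 2 m, omega = 20 rad/s
For a point mass: I = m*r^2
I = 4*2^2 = 4*4 = 16
L = I*omega = 16*20
L = 320 kg*m^2/s

320 kg*m^2/s


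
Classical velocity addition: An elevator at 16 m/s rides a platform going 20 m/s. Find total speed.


Given: object velocity = 16 m/s, platform velocity = 20 m/s (same direction)
Using classical velocity addition: v_total = v_object + v_platform
v_total = 16 + 20
v_total = 36 m/s

36 m/s


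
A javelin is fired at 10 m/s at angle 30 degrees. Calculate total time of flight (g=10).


Given: v0 = 10 m/s, theta = 30 deg, g = 10 m/s^2
sin(30) = 1/2
Using T = 2*v0*sin(theta) / g
T = 2*10*1/2 / 10
T = 10 / 10
T = 1 s

1 s


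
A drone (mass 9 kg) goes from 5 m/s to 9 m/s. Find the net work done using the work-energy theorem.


Given: m = 9 kg, v0 = 5 m/s, v = 9 m/s
Using W = (1/2)*m*(v^2 - v0^2)
v^2 = 9^2 = 81
v0^2 = 5^2 = 25
v^2 - v0^2 = 81 - 25 = 56
W = (1/2)*9*56 = 252 J

252 J


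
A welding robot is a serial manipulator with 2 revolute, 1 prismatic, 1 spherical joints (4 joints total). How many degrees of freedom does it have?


Given: serial robot with 2 revolute, 1 prismatic, 1 spherical joints
DOF contribution per joint type: revolute=1, prismatic=1, spherical=3, fixed=0
DOF = 2*1 + 1*1 + 1*3
DOF = 6

6


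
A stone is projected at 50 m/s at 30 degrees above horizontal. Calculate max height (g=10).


Given: v0 = 50 m/s, theta = 30 deg, g = 10 m/s^2
sin^2(30) = 1/4
Using H = v0^2 * sin^2(theta) / (2*g)
H = 50^2 * 1/4 / (2*10)
H = 2500 * 1/4 / 20
H = 625 / 20
H = 125/4 m

125/4 m


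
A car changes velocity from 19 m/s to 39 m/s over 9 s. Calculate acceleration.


Given: initial velocity v0 = 19 m/s, final velocity v = 39 m/s, time t = 9 s
Using a = (v - v0) / t
a = (39 - 19) / 9
a = 20 / 9
a = 20/9 m/s^2

20/9 m/s^2


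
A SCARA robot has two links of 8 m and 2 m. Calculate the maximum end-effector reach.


Given: L1 = 8 m, L2 = 2 m
For a 2-link planar arm, max reach = L1 + L2 (fully extended)
Max reach = 8 + 2
Max reach = 10 m

10 m


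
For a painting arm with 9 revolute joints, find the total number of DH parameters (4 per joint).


Given: 9 joints, 4 DH parameters per joint (d, theta, a, alpha)
Total DH parameters = number_of_joints * 4
Total = 9 * 4
Total = 36

36


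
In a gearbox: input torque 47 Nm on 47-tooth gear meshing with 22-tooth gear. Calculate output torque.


Given: N1 = 47, N2 = 22, T1 = 47 Nm
Using T2/T1 = N2/N1
T2 = T1 * N2 / N1
T2 = 47 * 22 / 47
T2 = 1034 / 47
T2 = 22 Nm

22 Nm


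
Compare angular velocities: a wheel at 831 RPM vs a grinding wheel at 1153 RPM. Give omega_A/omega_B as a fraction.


Given: RPM_A = 831, RPM_B = 1153
omega = 2*pi*RPM/60, so omega_A/omega_B = RPM_A / RPM_B
omega_A/omega_B = 831 / 1153
omega_A/omega_B = 831/1153

831/1153


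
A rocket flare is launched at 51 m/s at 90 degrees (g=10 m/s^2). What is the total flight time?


Given: v0 = 51 m/s, theta = 90 deg, g = 10 m/s^2
sin(90) = 1
Using T = 2*v0*sin(theta) / g
T = 2*51*1 / 10
T = 102 / 10
T = 51/5 s

51/5 s


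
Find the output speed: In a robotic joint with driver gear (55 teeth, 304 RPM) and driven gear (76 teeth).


Given: N1 = 55 teeth, w1 = 304 RPM, N2 = 76 teeth
Using N1*w1 = N2*w2
w2 = N1*w1 / N2
w2 = 55*304 / 76
w2 = 16720 / 76
w2 = 220 RPM

220 RPM


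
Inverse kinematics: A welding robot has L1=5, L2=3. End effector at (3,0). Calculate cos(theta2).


Given: L1 = 5, L2 = 3, target (x, y) = (3, 0)
Using cos(theta2) = (x^2 + y^2 - L1^2 - L2^2) / (2*L1*L2)
x^2 + y^2 = 3^2 + 0 = 9
L1^2 + L2^2 = 25 + 9 = 34
Numerator = 9 - 34 = -25
Denominator = 2*5*3 = 30
cos(theta2) = -25/30 = -5/6

-5/6


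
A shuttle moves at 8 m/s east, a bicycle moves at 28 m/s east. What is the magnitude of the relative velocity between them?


Given: v_A = 8 m/s east, v_B = 28 m/s east
Both move in the same direction; relative speed = |v_A - v_B|
|8 - 28| = |-20|
= 20 m/s

20 m/s


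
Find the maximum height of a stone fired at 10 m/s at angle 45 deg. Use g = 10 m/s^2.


Given: v0 = 10 m/s, theta = 45 deg, g = 10 m/s^2
sin^2(45) = 1/2
Using H = v0^2 * sin^2(theta) / (2*g)
H = 10^2 * 1/2 / (2*10)
H = 100 * 1/2 / 20
H = 50 / 20
H = 5/2 m

5/2 m


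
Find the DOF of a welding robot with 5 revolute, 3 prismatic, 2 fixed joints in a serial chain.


Given: serial robot with 5 revolute, 3 prismatic, 2 fixed joints
DOF contribution per joint type: revolute=1, prismatic=1, spherical=3, fixed=0
DOF = 5*1 + 3*1 + 2*0
DOF = 8

8


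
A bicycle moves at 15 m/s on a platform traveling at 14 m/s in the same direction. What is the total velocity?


Given: object velocity = 15 m/s, platform velocity = 14 m/s (same direction)
Using classical velocity addition: v_total = v_object + v_platform
v_total = 15 + 14
v_total = 29 m/s

29 m/s


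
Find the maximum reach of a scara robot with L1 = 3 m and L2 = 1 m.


Given: L1 = 3 m, L2 = 1 m
For a 2-link planar arm, max reach = L1 + L2 (fully extended)
Max reach = 3 + 1
Max reach = 4 m

4 m


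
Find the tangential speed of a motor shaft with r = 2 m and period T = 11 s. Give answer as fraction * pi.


Given: radius r = 2 m, period T = 11 s
Using v = 2*pi*r / T
v = 2*pi*2 / 11
v = 4*pi / 11
v = 4/11*pi m/s

4/11*pi m/s


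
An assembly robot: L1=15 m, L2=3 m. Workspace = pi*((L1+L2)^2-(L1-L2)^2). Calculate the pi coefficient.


Given: L1 = 15, L2 = 3
(L1+L2)^2 = (18)^2 = 324
(L1-L2)^2 = (12)^2 = 144
Difference = 324 - 144 = 180
This equals 4*L1*L2 = 4*15*3 = 180
Workspace area = 180*pi

180


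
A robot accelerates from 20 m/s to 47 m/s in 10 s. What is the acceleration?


Given: initial velocity v0 = 20 m/s, final velocity v = 47 m/s, time t = 10 s
Using a = (v - v0) / t
a = (47 - 20) / 10
a = 27 / 10
a = 27/10 m/s^2

27/10 m/s^2


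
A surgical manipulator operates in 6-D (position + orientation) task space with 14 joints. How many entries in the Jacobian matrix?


Given: task space dimension = 6, joints = 14
Jacobian is a 6 x 14 matrix
Total entries = rows * columns
Total = 6 * 14
Total = 84

84


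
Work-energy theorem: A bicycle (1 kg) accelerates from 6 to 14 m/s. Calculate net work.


Given: m = 1 kg, v0 = 6 m/s, v = 14 m/s
Using W = (1/2)*m*(v^2 - v0^2)
v^2 = 14^2 = 196
v0^2 = 6^2 = 36
v^2 - v0^2 = 196 - 36 = 160
W = (1/2)*1*160 = 80 J

80 J


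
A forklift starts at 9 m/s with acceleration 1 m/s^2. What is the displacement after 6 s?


Given: v0 = 9 m/s, a = 1 m/s^2, t = 6 s
Using s = v0*t + (1/2)*a*t^2
s = 9*6 + (1/2)*1*6^2
s = 54 + (1/2)*36
s = 54 + 18
s = 72

72 m


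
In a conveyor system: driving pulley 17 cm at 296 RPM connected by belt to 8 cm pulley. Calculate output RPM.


Given: D1 = 17 cm, w1 = 296 RPM, D2 = 8 cm
Using D1*w1 = D2*w2
w2 = D1*w1 / D2
w2 = 17*296 / 8
w2 = 5032 / 8
w2 = 629 RPM

629 RPM


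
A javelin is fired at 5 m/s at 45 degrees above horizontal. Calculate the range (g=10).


Given: v0 = 5 m/s, theta = 45 deg, g = 10 m/s^2
sin(2*45) = sin(90) = 1
Using R = v0^2 * sin(2*theta) / g
R = 5^2 * 1 / 10
R = 25 / 10
R = 5/2 m

5/2 m


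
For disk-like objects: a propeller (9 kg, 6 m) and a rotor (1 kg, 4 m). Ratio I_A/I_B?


Given: M1=9 kg, R1=6 m, M2=1 kg, R2=4 m
For a disk: I = (1/2)*M*R^2, so I_A/I_B = (M1*R1^2)/(M2*R2^2)
M1*R1^2 = 9*36 = 324
M2*R2^2 = 1*16 = 16
I_A/I_B = 324/16 = 81/4

81/4
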